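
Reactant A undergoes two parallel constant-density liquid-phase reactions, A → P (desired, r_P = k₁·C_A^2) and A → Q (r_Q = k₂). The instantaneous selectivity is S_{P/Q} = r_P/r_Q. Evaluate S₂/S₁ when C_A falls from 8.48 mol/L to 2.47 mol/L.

0.0848

S_{P/Q} = (k₁/k₂)·C_A^2, so S₂/S₁ = (C_{A,2}/C_{A,1})^2.
= (2.47/8.48)^2 = (0.2913)^2 = 0.0848.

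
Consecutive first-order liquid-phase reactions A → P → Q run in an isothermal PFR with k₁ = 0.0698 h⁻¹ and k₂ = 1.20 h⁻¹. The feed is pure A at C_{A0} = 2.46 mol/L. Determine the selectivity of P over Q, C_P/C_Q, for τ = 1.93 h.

The intermediate concentration in a first-order A→B→C sequence is C_P = k₁C_{A0}(e^(−k₁τ) − e^(−k₂τ))/(k₂−k₁).
e^(−k₁τ) = e^(−0.0698×1.93) = e^(−0.1347) = 0.8740; e^(−k₂τ) = e^(−2.316) = 0.09867.
C_P = 0.0698×2.46/(1.20−0.0698) × (0.8740−0.09867) = 0.1519×0.7753 = 0.1178 mol/L.
C_A = C_{A0}e^(−k₁τ) = 2.150 mol/L, so C_Q = C_{A0}−C_A−C_P = 0.1923 mol/L; C_P/C_Q = 0.613.

0.613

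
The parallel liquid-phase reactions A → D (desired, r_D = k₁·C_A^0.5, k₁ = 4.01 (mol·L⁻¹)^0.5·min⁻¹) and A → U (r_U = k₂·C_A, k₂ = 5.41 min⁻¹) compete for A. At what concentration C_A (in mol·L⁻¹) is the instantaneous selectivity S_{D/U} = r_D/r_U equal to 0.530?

1.96 mol·L⁻¹

S_{D/U} = (k₁/k₂)·C_A^-0.5 ⇒ C_A = (S·k₂/k₁)^(-2).
= (0.530×5.41/4.01)^(-2) = (0.7150)^(-2) = 1.96 mol·L⁻¹.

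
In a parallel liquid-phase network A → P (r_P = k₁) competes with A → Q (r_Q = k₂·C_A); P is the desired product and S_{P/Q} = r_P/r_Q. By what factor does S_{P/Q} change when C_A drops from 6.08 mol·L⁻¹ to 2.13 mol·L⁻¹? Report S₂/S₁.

2.85

S_{P/Q} = (k₁/k₂)·C_A⁻¹, so S₂/S₁ = (C_{A,2}/C_{A,1})⁻¹.
= 6.08/2.13 = 2.85.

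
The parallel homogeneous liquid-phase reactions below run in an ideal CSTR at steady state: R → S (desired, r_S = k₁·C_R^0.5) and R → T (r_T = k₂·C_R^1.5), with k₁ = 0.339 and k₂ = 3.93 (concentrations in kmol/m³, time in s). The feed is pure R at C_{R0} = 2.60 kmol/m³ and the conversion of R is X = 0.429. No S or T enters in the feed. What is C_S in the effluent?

0.0612 kmol/m³

Exit C_R = C_{R0}(1−X) = 2.60×0.571 = 1.485 kmol/m³.
A CSTR operates uniformly at the exit composition, giving r_S = 0.4131 and r_T = 7.109 (each k·C_R^n at C_R = 1.485).
Fraction of consumed R going to S: r_S/(r_S+r_T) = 0.05491.
C_S = 0.05491·C_{R0}·X = 0.05491×2.60×0.429 = 0.0612 kmol/m³.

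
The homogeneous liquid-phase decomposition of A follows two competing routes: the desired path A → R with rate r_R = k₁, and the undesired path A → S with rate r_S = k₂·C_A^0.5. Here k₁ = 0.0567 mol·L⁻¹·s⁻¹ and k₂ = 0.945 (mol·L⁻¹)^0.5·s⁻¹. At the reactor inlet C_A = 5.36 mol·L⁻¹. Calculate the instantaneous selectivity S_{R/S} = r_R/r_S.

0.0259

S_{R/S} = r_R/r_S = (k₁)/(k₂·C_A^0.5) = (k₁/k₂)·C_A^-0.5.
= (0.0567) / (0.945×5.360^0.5) = 0.05670/2.188 = 0.0259.
The undesired path is higher order in A, so low C_A (CSTR or dilute feed) favours R.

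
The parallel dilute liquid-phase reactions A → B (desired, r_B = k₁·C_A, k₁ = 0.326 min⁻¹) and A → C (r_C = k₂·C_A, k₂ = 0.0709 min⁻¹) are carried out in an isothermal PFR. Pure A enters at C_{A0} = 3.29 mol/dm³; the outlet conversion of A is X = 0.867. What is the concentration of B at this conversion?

C_A = C_{A0}(1−X) = 0.4376 mol/dm³.
Both paths are first order in A, so the instantaneous fraction to B is constant: dC_B/d(−C_A) = k₁/(k₁+k₂) = 0.8214.
C_B = 0.8214·(C_{A0}−C_A) = 0.8214×2.852 = 2.34 mol/dm³.

2.34 mol/dm³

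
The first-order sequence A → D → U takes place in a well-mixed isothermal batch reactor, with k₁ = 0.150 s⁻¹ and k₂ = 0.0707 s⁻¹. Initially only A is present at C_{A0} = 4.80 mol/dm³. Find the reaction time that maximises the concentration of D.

The intermediate peaks when r₁ = r₂, i.e. k₁e^(−k₁t) = k₂e^(−k₂t), giving t_opt = ln(k₂/k₁)/(k₂−k₁).
= ln(0.0707/0.150)/(0.0707−0.150) = ln(0.4713)/-0.07930 = -0.7522/-0.07930 = 9.49 s.

9.49 s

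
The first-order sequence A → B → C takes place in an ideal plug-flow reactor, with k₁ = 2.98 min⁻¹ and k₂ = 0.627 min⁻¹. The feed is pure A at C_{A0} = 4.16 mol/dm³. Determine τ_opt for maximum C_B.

0.662 min

For first-order series the maximum of C_B occurs at τ_opt = ln(k₂/k₁)/(k₂−k₁).
= ln(0.627/2.98)/(0.627−2.98) = ln(0.2104)/-2.353 = -1.559/-2.353 = 0.662 min.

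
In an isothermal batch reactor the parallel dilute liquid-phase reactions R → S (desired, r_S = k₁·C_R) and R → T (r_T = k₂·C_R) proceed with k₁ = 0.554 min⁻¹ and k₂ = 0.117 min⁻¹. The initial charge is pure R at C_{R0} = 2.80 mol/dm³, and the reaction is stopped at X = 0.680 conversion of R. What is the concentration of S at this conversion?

1.57 mol/dm³

C_R = C_{R0}(1−X) = 0.8960 mol/dm³.
Both paths are first order in R, so the instantaneous fraction to S is constant: dC_S/d(−C_R) = k₁/(k₁+k₂) = 0.8256.
C_S = 0.8256·(C_{R0}−C_R) = 0.8256×1.904 = 1.57 mol/dm³.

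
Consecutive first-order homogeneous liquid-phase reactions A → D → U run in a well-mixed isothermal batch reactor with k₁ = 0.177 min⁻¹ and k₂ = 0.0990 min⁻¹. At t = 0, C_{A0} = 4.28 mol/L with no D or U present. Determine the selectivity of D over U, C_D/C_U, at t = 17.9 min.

0.435

The intermediate concentration in a first-order A→B→C sequence is C_D = k₁C_{A0}(e^(−k₁t) − e^(−k₂t))/(k₂−k₁).
e^(−k₁t) = e^(−0.177×17.9) = e^(−3.168) = 0.04208; e^(−k₂t) = e^(−1.772) = 0.1700.
C_D = 0.177×4.28/(0.0990−0.177) × (0.04208−0.1700) = (-9.712)×(-0.1279) = 1.242 mol/L.
C_A = C_{A0}e^(−k₁t) = 0.1801 mol/L, so C_U = C_{A0}−C_A−C_D = 2.858 mol/L; C_D/C_U = 0.435.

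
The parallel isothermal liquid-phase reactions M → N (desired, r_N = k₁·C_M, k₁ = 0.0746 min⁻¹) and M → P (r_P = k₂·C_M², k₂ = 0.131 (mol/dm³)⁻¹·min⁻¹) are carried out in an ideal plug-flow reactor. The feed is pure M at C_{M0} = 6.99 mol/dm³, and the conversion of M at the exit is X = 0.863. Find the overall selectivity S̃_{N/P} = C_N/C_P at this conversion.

0.178

C_M = C_{M0}(1−X) = 0.9576 mol/dm³.
Along a PFR/batch, dC_N/dC_M = −r_N/(r_N+r_P) = −k₁/(k₁+k₂·C_M).
Integrating from C_{M0} to C_M: C_N = (0.0746/0.131)·ln[(0.0746+0.131·6.99)/(0.0746+0.131·0.958)] = 0.5695·ln(0.9903/0.2000) = 0.9108 mol/dm³.
C_P = (C_{M0}−C_M)−C_N = 5.122 mol/dm³; S̃_{N/P} = 0.9108/5.122 = 0.178.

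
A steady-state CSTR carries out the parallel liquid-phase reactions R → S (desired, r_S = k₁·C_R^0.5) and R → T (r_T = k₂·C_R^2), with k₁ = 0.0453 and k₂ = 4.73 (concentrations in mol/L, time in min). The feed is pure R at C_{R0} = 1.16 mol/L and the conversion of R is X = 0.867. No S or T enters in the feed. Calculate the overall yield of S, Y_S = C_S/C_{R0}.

0.118

Exit C_R = C_{R0}(1−X) = 1.16×0.133 = 0.1543 mol/L.
In a CSTR the entire volume is at exit conditions, so r_S = 0.0453×0.1543^0.5 = 0.01779 and r_T = 4.73×0.1543^2 = 0.1126.
Fraction of consumed R going to S: r_S/(r_S+r_T) = 0.1365.
C_S = 0.1365·C_{R0}·X = 0.1365×1.16×0.867 = 0.137 mol/L; Y_S = C_S/C_{R0} = 0.118.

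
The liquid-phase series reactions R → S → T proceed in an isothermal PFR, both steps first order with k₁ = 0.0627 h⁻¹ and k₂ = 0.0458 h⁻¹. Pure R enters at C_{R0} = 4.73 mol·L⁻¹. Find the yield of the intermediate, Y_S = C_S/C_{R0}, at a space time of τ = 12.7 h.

The intermediate concentration in a first-order A→B→C sequence is C_S = k₁C_{R0}(e^(−k₁τ) − e^(−k₂τ))/(k₂−k₁).
e^(−k₁τ) = e^(−0.0627×12.7) = e^(−0.7963) = 0.4510; e^(−k₂τ) = e^(−0.5817) = 0.5590.
C_S = 0.0627×4.73/(0.0458−0.0627) × (0.4510−0.5590) = (-17.55)×(-0.1080) = 1.895 mol·L⁻¹.
Y_S = C_S/C_{R0} = 1.895/4.73 = 0.401.

0.401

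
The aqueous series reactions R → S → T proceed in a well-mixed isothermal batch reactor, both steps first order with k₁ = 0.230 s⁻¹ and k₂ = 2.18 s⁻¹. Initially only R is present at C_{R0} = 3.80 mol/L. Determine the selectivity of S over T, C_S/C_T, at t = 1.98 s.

Solving the coupled first-order balances gives C_S(t) = [k₁/(k₂−k₁)]·C_{R0}·(e^(−k₁t) − e^(−k₂t)).
e^(−k₁t) = e^(−0.230×1.98) = e^(−0.4554) = 0.6342; e^(−k₂t) = e^(−4.316) = 0.01335.
C_S = 0.230×3.80/(2.18−0.230) × (0.6342−0.01335) = 0.4482×0.6208 = 0.2783 mol/L.
C_R = C_{R0}e^(−k₁t) = 2.410 mol/L, so C_T = C_{R0}−C_R−C_S = 1.112 mol/L; C_S/C_T = 0.250.

0.250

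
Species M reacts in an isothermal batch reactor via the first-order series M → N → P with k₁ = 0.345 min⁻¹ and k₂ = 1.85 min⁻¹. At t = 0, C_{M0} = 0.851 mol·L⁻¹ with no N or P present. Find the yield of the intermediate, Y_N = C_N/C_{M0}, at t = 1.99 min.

For first-order series with pure M initially, C_N(t) = k₁C_{M0}/(k₂−k₁)·(e^(−k₁t) − e^(−k₂t)).
e^(−k₁t) = e^(−0.345×1.99) = e^(−0.6865) = 0.5033; e^(−k₂t) = e^(−3.682) = 0.02519.
C_N = 0.345×0.851/(1.85−0.345) × (0.5033−0.02519) = 0.1951×0.4781 = 0.09327 mol·L⁻¹.
Y_N = C_N/C_{M0} = 0.09327/0.851 = 0.110.

0.110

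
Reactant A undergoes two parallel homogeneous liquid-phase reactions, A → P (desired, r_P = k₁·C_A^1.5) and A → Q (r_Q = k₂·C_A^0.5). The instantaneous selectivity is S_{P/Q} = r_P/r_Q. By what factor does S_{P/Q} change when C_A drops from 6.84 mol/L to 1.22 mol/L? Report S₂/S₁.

0.178

S_{P/Q} = (k₁/k₂)·C_A, so S₂/S₁ = (C_{A,2}/C_{A,1}).
= 1.22/6.84 = 0.178.
Selectivity toward P falls as C_A falls — high-concentration operation is favoured.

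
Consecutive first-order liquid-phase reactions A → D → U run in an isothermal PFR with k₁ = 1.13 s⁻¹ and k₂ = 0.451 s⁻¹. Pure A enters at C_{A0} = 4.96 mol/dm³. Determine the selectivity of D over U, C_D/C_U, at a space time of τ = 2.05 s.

The intermediate concentration in a first-order A→B→C sequence is C_D = k₁C_{A0}(e^(−k₁τ) − e^(−k₂τ))/(k₂−k₁).
e^(−k₁τ) = e^(−1.13×2.05) = e^(−2.316) = 0.09862; e^(−k₂τ) = e^(−0.9245) = 0.3967.
C_D = 1.13×4.96/(0.451−1.13) × (0.09862−0.3967) = (-8.254)×(-0.2981) = 2.461 mol/dm³.
C_A = C_{A0}e^(−k₁τ) = 0.4891 mol/dm³, so C_U = C_{A0}−C_A−C_D = 2.010 mol/dm³; C_D/C_U = 1.22.

1.22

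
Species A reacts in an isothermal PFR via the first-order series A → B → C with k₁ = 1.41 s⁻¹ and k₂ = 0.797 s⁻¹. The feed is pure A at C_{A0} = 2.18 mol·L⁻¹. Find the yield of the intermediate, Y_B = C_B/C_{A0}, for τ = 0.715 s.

0.462

The intermediate concentration in a first-order A→B→C sequence is C_B = k₁C_{A0}(e^(−k₁τ) − e^(−k₂τ))/(k₂−k₁).
e^(−k₁τ) = e^(−1.41×0.715) = e^(−1.008) = 0.3649; e^(−k₂τ) = e^(−0.5699) = 0.5656.
C_B = 1.41×2.18/(0.797−1.41) × (0.3649−0.5656) = (-5.014)×(-0.2007) = 1.006 mol·L⁻¹.
Y_B = C_B/C_{A0} = 1.006/2.18 = 0.462.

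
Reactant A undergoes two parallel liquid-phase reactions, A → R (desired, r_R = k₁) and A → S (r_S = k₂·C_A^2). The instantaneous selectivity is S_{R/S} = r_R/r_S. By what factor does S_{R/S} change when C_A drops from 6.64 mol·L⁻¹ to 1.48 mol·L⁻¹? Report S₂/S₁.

20.1

S_{R/S} = (k₁/k₂)·C_A^-2, so S₂/S₁ = (C_{A,2}/C_{A,1})^-2.
= (1.48/6.64)^(-2) = (0.2229)^(-2) = 20.1.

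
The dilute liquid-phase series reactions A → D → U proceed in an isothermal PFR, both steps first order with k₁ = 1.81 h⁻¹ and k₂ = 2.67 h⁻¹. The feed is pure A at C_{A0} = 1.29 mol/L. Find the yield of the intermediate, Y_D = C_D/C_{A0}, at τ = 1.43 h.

0.112

For first-order series with pure A initially, C_D(τ) = k₁C_{A0}/(k₂−k₁)·(e^(−k₁τ) − e^(−k₂τ)).
e^(−k₁τ) = e^(−1.81×1.43) = e^(−2.588) = 0.07515; e^(−k₂τ) = e^(−3.818) = 0.02197.
C_D = 1.81×1.29/(2.67−1.81) × (0.07515−0.02197) = 2.715×0.05318 = 0.1444 mol/L.
Y_D = C_D/C_{A0} = 0.1444/1.29 = 0.112.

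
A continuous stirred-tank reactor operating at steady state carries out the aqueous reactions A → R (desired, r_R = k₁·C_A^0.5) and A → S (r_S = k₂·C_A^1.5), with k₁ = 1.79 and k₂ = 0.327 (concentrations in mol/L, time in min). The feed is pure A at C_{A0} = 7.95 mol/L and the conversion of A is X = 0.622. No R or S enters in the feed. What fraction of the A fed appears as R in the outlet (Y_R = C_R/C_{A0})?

0.402

Exit C_A = C_{A0}(1−X) = 7.95×0.378 = 3.005 mol/L.
In a CSTR the entire volume is at exit conditions, so r_R = 1.79×3.005^0.5 = 3.103 and r_S = 0.327×3.005^1.5 = 1.703.
Fraction of consumed A going to R: r_R/(r_R+r_S) = 0.6456.
C_R = 0.6456·C_{A0}·X = 0.6456×7.95×0.622 = 3.19 mol/L; Y_R = C_R/C_{A0} = 0.402.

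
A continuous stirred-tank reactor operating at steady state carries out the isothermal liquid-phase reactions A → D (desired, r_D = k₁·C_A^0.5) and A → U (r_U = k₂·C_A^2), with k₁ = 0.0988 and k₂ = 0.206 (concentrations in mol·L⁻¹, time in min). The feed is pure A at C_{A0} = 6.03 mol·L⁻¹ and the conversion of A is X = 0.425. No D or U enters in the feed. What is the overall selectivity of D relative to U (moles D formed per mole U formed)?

Exit C_A = C_{A0}(1−X) = 6.03×0.575 = 3.467 mol·L⁻¹.
Rates in a CSTR are evaluated at the outlet concentration: r_D = 0.0988×3.467^0.5 = 0.1840, r_U = 0.206×3.467^2 = 2.476.
Overall selectivity = C_D/C_U = r_Dτ/(r_Uτ) = r_D/r_U = 0.0743.

0.0743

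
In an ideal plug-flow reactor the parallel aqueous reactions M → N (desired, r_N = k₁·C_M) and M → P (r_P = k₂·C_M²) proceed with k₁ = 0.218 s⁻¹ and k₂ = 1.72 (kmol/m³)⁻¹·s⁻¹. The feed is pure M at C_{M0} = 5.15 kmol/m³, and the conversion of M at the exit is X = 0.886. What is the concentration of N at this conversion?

0.254 kmol/m³

C_M = C_{M0}(1−X) = 0.5871 kmol/m³.
Along a PFR/batch, dC_N/dC_M = −r_N/(r_N+r_P) = −k₁/(k₁+k₂·C_M).
Integrating from C_{M0} to C_M: C_N = (0.218/1.72)·ln[(0.218+1.72·5.15)/(0.218+1.72·0.587)] = 0.1267·ln(9.076/1.228) = 0.2535 kmol/m³.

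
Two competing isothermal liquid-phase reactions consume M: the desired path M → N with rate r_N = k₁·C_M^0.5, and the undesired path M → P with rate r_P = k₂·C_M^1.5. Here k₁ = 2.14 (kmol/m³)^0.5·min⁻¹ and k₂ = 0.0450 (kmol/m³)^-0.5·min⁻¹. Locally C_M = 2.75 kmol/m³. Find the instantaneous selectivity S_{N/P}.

17.3

S_{N/P} = r_N/r_P = (k₁·C_M^0.5)/(k₂·C_M^1.5) = (k₁/k₂)·C_M⁻¹.
= (2.14×2.750^0.5) / (0.0450×2.750^1.5) = 3.549/0.2052 = 17.3.
The undesired path is higher order in M, so low C_M (CSTR or dilute feed) favours N.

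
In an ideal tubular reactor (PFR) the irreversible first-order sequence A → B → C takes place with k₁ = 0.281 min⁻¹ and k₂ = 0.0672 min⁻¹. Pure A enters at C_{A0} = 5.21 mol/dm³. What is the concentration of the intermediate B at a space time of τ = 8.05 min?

Solving the coupled first-order balances gives C_B(τ) = [k₁/(k₂−k₁)]·C_{A0}·(e^(−k₁τ) − e^(−k₂τ)).
e^(−k₁τ) = e^(−0.281×8.05) = e^(−2.262) = 0.1041; e^(−k₂τ) = e^(−0.5410) = 0.5822.
C_B = 0.281×5.21/(0.0672−0.281) × (0.1041−0.5822) = (-6.848)×(-0.4781) = 3.273 mol/dm³.

3.27 mol/dm³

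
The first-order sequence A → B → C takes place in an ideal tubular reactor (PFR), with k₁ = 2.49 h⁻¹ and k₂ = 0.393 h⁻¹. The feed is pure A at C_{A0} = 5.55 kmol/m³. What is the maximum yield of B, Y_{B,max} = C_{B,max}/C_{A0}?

At the optimum, C_{B,max}/C_{A0} = (k₁/k₂)^[k₂/(k₂−k₁)].
= (2.49/0.393)^(0.393/(0.393−2.49)) = (6.336)^(-0.1874) = 0.7075.

0.708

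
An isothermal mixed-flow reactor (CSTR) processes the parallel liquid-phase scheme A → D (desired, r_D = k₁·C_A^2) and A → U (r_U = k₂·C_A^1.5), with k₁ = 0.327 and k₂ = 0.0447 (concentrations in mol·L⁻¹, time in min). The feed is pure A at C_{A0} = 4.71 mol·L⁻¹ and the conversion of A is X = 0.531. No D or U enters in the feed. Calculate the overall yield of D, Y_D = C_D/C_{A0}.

Exit C_A = C_{A0}(1−X) = 4.71×0.469 = 2.209 mol·L⁻¹.
Rates in a CSTR are evaluated at the outlet concentration: r_D = 0.327×2.209^2 = 1.596, r_U = 0.0447×2.209^1.5 = 0.1468.
Fraction of consumed A going to D: r_D/(r_D+r_U) = 0.9158.
C_D = 0.9158·C_{A0}·X = 0.9158×4.71×0.531 = 2.29 mol·L⁻¹; Y_D = C_D/C_{A0} = 0.486.

0.486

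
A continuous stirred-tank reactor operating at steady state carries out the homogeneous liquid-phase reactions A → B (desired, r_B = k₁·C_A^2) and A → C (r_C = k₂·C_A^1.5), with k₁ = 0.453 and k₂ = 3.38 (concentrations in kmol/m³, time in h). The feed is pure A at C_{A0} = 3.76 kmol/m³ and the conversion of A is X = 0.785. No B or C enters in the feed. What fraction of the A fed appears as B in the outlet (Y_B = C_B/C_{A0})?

Exit C_A = C_{A0}(1−X) = 3.76×0.215 = 0.8084 kmol/m³.
Rates in a CSTR are evaluated at the outlet concentration: r_B = 0.453×0.8084^2 = 0.2960, r_C = 3.38×0.8084^1.5 = 2.457.
Fraction of consumed A going to B: r_B/(r_B+r_C) = 0.1075.
C_B = 0.1075·C_{A0}·X = 0.1075×3.76×0.785 = 0.317 kmol/m³; Y_B = C_B/C_{A0} = 0.0844.

0.0844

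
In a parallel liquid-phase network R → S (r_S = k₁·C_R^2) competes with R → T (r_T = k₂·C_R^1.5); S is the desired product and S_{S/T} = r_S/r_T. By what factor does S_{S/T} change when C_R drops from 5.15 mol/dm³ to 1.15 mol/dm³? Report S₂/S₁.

0.473

S_{S/T} = (k₁/k₂)·C_R^0.5, so S₂/S₁ = (C_{R,2}/C_{R,1})^0.5.
= (1.15/5.15)^0.5 = (0.2233)^0.5 = 0.473.
Selectivity toward S falls as C_R falls — high-concentration operation is favoured.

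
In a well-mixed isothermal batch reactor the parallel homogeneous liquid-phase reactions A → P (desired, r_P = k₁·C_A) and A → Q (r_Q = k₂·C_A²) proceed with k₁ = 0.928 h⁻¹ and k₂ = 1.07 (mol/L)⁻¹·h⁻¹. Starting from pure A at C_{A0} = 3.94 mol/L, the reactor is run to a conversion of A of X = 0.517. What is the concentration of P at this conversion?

C_A = C_{A0}(1−X) = 1.903 mol/L.
Along a PFR/batch, dC_P/dC_A = −r_P/(r_P+r_Q) = −k₁/(k₁+k₂·C_A).
Integrating from C_{A0} to C_A: C_P = (0.928/1.07)·ln[(0.928+1.07·3.94)/(0.928+1.07·1.90)] = 0.8673·ln(5.144/2.964) = 0.4780 mol/L.

0.478 mol/L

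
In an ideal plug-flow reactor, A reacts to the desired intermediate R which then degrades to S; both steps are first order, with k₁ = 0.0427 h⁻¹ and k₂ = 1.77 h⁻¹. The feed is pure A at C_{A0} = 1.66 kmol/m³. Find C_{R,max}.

0.0365 kmol/m³

For a first-order series the maximum intermediate yield is C_{R,max}/C_{A0} = (k₁/k₂)^[k₂/(k₂−k₁)].
= (0.0427/1.77)^(1.77/(1.77−0.0427)) = (0.02412)^(1.025) = 0.02200.
C_{R,max} = 0.02200×1.66 = 0.0365 kmol/m³.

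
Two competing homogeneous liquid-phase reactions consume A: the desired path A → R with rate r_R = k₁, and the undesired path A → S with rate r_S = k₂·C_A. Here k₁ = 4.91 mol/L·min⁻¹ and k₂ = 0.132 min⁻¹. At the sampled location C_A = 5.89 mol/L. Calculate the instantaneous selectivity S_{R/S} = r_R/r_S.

6.32

S_{R/S} = r_R/r_S = (k₁)/(k₂·C_A) = (k₁/k₂)·C_A⁻¹.
= (4.91) / (0.132×5.890) = 4.910/0.7775 = 6.32.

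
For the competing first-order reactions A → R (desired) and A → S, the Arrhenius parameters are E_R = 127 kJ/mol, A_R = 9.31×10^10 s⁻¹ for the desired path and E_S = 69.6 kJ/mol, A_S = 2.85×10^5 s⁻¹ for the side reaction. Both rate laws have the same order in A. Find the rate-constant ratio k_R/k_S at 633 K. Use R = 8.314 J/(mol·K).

Since both paths have the same order in A, the concentration cancels and S_{R/S} = k_R/k_S = (A_R/A_S)·exp[(E_S−E_R)/(RT)].
(E_S−E_R)/(RT) = (69.6−127)×10³/(8.314×633) = -57400/5263 = -10.91.
k_R/k_S = (9.31×10^10/2.85×10^5)·exp(-10.91) = 3.267×10^5 × 1.833×10^-5 = 5.99.

5.99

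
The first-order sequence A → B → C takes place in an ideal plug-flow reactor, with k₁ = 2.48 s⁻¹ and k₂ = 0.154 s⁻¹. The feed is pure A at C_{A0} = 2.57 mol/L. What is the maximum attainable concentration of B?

At the optimum, C_{B,max}/C_{A0} = (k₁/k₂)^[k₂/(k₂−k₁)].
= (2.48/0.154)^(0.154/(0.154−2.48)) = (16.10)^(-0.06621) = 0.8319.
C_{B,max} = 0.8319×2.57 = 2.14 mol/L.

2.14 mol/L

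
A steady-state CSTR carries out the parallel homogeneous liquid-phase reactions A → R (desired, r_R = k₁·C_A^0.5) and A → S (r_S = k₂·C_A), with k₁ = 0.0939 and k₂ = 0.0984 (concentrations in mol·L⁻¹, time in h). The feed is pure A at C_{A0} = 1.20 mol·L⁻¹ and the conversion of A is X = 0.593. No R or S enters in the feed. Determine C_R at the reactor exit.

0.411 mol·L⁻¹

Exit C_A = C_{A0}(1−X) = 1.20×0.407 = 0.4884 mol·L⁻¹.
Rates in a CSTR are evaluated at the outlet concentration: r_R = 0.0939×0.4884^0.5 = 0.06562, r_S = 0.0984×0.4884 = 0.04806.
Fraction of consumed A going to R: r_R/(r_R+r_S) = 0.5773.
C_R = 0.5773·C_{A0}·X = 0.5773×1.20×0.593 = 0.411 mol·L⁻¹.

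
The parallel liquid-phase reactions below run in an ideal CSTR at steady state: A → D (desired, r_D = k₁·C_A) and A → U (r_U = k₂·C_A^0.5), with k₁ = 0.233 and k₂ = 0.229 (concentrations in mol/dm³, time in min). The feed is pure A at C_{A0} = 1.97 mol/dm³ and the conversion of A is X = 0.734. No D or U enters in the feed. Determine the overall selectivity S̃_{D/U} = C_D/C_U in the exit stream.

Exit C_A = C_{A0}(1−X) = 1.97×0.266 = 0.5240 mol/dm³.
Rates in a CSTR are evaluated at the outlet concentration: r_D = 0.233×0.5240 = 0.1221, r_U = 0.229×0.5240^0.5 = 0.1658.
Overall selectivity = C_D/C_U = r_Dτ/(r_Uτ) = r_D/r_U = 0.737.

0.737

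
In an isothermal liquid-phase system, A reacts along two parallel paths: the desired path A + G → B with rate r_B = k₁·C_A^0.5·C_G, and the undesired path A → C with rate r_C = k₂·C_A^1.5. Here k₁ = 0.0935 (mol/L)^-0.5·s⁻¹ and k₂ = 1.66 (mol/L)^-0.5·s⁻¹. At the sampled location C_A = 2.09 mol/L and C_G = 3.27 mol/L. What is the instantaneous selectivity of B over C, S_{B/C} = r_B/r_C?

0.0881

S_{B/C} = r_B/r_C = (k₁·C_A^0.5·C_G)/(k₂·C_A^1.5) = (k₁/k₂)·C_A⁻¹·C_G.
= (0.0935×2.090^0.5×3.270) / (1.66×2.090^1.5) = 0.4420/5.016 = 0.0881.
The undesired path is higher order in A, so low C_A (CSTR or dilute feed) favours B.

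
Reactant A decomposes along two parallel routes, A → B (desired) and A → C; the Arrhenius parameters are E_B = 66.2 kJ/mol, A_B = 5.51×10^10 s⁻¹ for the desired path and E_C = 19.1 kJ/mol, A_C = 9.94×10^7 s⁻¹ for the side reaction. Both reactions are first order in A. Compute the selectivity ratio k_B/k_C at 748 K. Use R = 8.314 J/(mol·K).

0.285

Since both paths have the same order in A, the concentration cancels and S_{B/C} = k_B/k_C = (A_B/A_C)·exp[(E_C−E_B)/(RT)].
(E_C−E_B)/(RT) = (19.1−66.2)×10³/(8.314×748) = -47100/6219 = -7.574.
k_B/k_C = (5.51×10^10/9.94×10^7)·exp(-7.574) = 554.3 × 5.138×10^-4 = 0.285.
Since E_B > E_C, raising the temperature improves selectivity toward B.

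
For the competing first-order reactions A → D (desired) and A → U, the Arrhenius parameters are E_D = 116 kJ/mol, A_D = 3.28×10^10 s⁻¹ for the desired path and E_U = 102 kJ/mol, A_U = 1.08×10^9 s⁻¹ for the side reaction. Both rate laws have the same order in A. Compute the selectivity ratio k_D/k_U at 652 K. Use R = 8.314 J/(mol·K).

Since both paths have the same order in A, the concentration cancels and S_{D/U} = k_D/k_U = (A_D/A_U)·exp[(E_U−E_D)/(RT)].
(E_U−E_D)/(RT) = (102−116)×10³/(8.314×652) = -14000/5421 = -2.583.
k_D/k_U = (3.28×10^10/1.08×10^9)·exp(-2.583) = 30.37 × 0.07557 = 2.30.
Since E_D > E_U, raising the temperature improves selectivity toward D.

2.30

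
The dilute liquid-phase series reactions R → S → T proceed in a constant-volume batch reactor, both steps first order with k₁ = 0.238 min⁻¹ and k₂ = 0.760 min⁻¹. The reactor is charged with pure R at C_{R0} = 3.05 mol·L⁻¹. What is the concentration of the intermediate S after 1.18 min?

0.483 mol·L⁻¹

The intermediate concentration in a first-order A→B→C sequence is C_S = k₁C_{R0}(e^(−k₁t) − e^(−k₂t))/(k₂−k₁).
e^(−k₁t) = e^(−0.238×1.18) = e^(−0.2808) = 0.7551; e^(−k₂t) = e^(−0.8968) = 0.4079.
C_S = 0.238×3.05/(0.760−0.238) × (0.7551−0.4079) = 1.391×0.3473 = 0.4829 mol·L⁻¹.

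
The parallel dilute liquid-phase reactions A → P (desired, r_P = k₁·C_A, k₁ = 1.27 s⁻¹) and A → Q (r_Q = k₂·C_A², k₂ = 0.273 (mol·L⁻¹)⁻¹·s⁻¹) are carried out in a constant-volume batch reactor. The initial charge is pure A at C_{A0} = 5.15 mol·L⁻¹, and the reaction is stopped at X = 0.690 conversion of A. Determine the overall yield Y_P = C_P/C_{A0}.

0.407

C_A = C_{A0}(1−X) = 1.597 mol·L⁻¹.
Along a PFR/batch, dC_P/dC_A = −r_P/(r_P+r_Q) = −k₁/(k₁+k₂·C_A).
Integrating from C_{A0} to C_A: C_P = (1.27/0.273)·ln[(1.27+0.273·5.15)/(1.27+0.273·1.60)] = 4.652·ln(2.676/1.706) = 2.095 mol·L⁻¹.
Y_P = C_P/C_{A0} = 2.095/5.15 = 0.407.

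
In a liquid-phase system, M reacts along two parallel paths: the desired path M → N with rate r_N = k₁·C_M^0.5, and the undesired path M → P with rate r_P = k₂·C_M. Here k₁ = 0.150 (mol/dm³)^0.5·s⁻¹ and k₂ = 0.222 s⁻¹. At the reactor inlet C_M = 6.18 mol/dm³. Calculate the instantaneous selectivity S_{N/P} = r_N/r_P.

0.272

S_{N/P} = r_N/r_P = (k₁·C_M^0.5)/(k₂·C_M) = (k₁/k₂)·C_M^-0.5.
= (0.150×6.180^0.5) / (0.222×6.180) = 0.3729/1.372 = 0.272.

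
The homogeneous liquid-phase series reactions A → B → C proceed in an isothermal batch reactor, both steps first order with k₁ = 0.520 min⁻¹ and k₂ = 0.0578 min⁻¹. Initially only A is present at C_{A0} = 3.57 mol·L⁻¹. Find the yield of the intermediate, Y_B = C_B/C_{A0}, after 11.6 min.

Solving the coupled first-order balances gives C_B(t) = [k₁/(k₂−k₁)]·C_{A0}·(e^(−k₁t) − e^(−k₂t)).
e^(−k₁t) = e^(−0.520×11.6) = e^(−6.032) = 0.002401; e^(−k₂t) = e^(−0.6705) = 0.5115.
C_B = 0.520×3.57/(0.0578−0.520) × (0.002401−0.5115) = (-4.016)×(-0.5091) = 2.045 mol·L⁻¹.
Y_B = C_B/C_{A0} = 2.045/3.57 = 0.573.

0.573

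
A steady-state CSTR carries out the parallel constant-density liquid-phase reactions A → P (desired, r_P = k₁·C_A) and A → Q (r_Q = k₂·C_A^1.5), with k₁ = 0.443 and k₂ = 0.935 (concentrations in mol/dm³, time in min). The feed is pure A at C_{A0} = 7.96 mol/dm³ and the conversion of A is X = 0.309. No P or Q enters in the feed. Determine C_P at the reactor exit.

Exit C_A = C_{A0}(1−X) = 7.96×0.691 = 5.500 mol/dm³.
A CSTR operates uniformly at the exit composition, giving r_P = 2.437 and r_Q = 12.06 (each k·C_A^n at C_A = 5.500).
Fraction of consumed A going to P: r_P/(r_P+r_Q) = 0.1681.
C_P = 0.1681·C_{A0}·X = 0.1681×7.96×0.309 = 0.413 mol/dm³.

0.413 mol/dm³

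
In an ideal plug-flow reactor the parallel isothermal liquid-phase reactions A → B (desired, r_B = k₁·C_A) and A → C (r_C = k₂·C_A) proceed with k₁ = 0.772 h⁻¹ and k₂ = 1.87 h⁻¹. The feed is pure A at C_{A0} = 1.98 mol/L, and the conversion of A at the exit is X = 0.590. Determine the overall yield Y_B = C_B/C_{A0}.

C_A = C_{A0}(1−X) = 0.8118 mol/L.
Both paths are first order in A, so the instantaneous fraction to B is constant: dC_B/d(−C_A) = k₁/(k₁+k₂) = 0.2922.
C_B = 0.2922·(C_{A0}−C_A) = 0.2922×1.168 = 0.341 mol/L.
Y_B = C_B/C_{A0} = 0.3414/1.98 = 0.172.

0.172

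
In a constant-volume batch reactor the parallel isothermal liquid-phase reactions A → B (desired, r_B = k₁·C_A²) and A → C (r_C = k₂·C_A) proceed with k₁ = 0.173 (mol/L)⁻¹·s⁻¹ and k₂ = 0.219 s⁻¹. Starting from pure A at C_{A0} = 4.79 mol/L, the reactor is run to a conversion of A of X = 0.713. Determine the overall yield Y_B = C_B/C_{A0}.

C_A = C_{A0}(1−X) = 1.375 mol/L.
Along a PFR/batch, dC_C/dC_A = −r_C/(r_B+r_C) = −k₂/(k₂+k₁·C_A).
Integrating from C_{A0} to C_A: C_C = (0.219/0.173)·ln[(0.219+0.173·4.79)/(0.219+0.173·1.37)] = 1.266·ln(1.048/0.4568) = 1.051 mol/L.
Then C_B = (C_{A0}−C_A) − C_C = 3.415 − 1.051 = 2.365 mol/L.
Y_B = C_B/C_{A0} = 2.365/4.79 = 0.494.

0.494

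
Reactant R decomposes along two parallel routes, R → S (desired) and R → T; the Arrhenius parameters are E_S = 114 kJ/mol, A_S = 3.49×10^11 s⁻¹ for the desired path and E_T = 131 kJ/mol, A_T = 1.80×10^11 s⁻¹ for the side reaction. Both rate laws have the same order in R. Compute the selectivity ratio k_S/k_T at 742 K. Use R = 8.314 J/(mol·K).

30.5

k_S/k_T = (A_S/A_T)·exp[−(E_S−E_T)/(RT)] = (A_S/A_T)·exp[(E_T−E_S)/(RT)].
(E_T−E_S)/(RT) = (131−114)×10³/(8.314×742) = 17000/6169 = 2.756.
k_S/k_T = (3.49×10^11/1.80×10^11)·exp(2.756) = 1.939 × 15.73 = 30.5.
Since E_S < E_T, lowering the temperature improves selectivity toward S.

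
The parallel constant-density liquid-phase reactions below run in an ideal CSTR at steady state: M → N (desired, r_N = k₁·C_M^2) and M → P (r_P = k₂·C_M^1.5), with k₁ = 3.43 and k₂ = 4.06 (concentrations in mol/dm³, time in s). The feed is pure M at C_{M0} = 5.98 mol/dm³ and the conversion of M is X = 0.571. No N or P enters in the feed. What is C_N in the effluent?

1.96 mol/dm³

Exit C_M = C_{M0}(1−X) = 5.98×0.429 = 2.565 mol/dm³.
In a CSTR the entire volume is at exit conditions, so r_N = 3.43×2.565^2 = 22.57 and r_P = 4.06×2.565^1.5 = 16.68.
Fraction of consumed M going to N: r_N/(r_N+r_P) = 0.5750.
C_N = 0.5750·C_{M0}·X = 0.5750×5.98×0.571 = 1.96 mol/dm³.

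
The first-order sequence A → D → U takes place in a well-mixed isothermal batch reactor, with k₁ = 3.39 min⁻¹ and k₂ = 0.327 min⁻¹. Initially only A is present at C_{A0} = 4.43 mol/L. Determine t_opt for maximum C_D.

0.764 min

Setting dC_D/dt = 0 gives t_opt = ln(k₂/k₁)/(k₂−k₁).
= ln(0.327/3.39)/(0.327−3.39) = ln(0.09646)/-3.063 = -2.339/-3.063 = 0.764 min.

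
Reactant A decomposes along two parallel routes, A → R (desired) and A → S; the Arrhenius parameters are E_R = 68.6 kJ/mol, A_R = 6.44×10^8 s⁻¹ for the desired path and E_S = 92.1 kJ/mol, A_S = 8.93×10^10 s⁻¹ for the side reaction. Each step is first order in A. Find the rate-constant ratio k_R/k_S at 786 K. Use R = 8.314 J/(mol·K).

0.263

k_R/k_S = (A_R/A_S)·exp[−(E_R−E_S)/(RT)] = (A_R/A_S)·exp[(E_S−E_R)/(RT)].
(E_S−E_R)/(RT) = (92.1−68.6)×10³/(8.314×786) = 23500/6535 = 3.596.
k_R/k_S = (6.44×10^8/8.93×10^10)·exp(3.596) = 0.007212 × 36.46 = 0.263.
Since E_R < E_S, lowering the temperature improves selectivity toward R.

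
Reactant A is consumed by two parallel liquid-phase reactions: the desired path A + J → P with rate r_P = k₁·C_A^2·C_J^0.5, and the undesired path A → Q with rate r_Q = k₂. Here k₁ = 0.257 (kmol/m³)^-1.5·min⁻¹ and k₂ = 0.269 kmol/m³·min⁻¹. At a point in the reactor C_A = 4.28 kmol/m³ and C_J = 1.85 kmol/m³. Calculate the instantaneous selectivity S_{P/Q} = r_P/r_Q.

23.8

S_{P/Q} = r_P/r_Q = (k₁·C_A^2·C_J^0.5)/(k₂) = (k₁/k₂)·C_A^2·C_J^0.5.
= (0.257×4.280^2×1.850^0.5) / (0.269) = 6.403/0.2690 = 23.8.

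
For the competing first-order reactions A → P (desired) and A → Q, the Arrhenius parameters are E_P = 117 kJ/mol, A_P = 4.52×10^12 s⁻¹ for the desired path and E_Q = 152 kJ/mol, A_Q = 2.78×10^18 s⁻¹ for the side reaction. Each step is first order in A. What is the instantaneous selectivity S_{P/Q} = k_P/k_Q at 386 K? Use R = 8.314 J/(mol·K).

k_P/k_Q = (A_P/A_Q)·exp[−(E_P−E_Q)/(RT)] = (A_P/A_Q)·exp[(E_Q−E_P)/(RT)].
(E_Q−E_P)/(RT) = (152−117)×10³/(8.314×386) = 35000/3209 = 10.91.
k_P/k_Q = (4.52×10^12/2.78×10^18)·exp(10.91) = 1.626×10^-6 × 54510 = 0.0886.
Since E_P < E_Q, lowering the temperature improves selectivity toward P.

0.0886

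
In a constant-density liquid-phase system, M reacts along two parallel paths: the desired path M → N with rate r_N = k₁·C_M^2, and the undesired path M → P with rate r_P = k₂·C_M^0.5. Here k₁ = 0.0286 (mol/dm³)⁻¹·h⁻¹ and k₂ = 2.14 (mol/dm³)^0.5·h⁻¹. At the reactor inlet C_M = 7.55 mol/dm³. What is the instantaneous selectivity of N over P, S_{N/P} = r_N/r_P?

S_{N/P} = r_N/r_P = (k₁·C_M^2)/(k₂·C_M^0.5) = (k₁/k₂)·C_M^1.5.
= (0.0286×7.550^2) / (2.14×7.550^0.5) = 1.630/5.880 = 0.277.
Since the desired path is higher order in M, keeping C_M high (PFR or concentrated feed) favours N.

0.277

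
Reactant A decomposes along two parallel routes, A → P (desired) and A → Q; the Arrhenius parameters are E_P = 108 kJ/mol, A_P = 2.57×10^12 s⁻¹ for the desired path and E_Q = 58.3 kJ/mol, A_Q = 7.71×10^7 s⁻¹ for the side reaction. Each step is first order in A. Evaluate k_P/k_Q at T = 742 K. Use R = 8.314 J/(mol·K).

10.6

Since both paths have the same order in A, the concentration cancels and S_{P/Q} = k_P/k_Q = (A_P/A_Q)·exp[(E_Q−E_P)/(RT)].
(E_Q−E_P)/(RT) = (58.3−108)×10³/(8.314×742) = -49700/6169 = -8.056.
k_P/k_Q = (2.57×10^12/7.71×10^7)·exp(-8.056) = 33333 × 3.171×10^-4 = 10.6.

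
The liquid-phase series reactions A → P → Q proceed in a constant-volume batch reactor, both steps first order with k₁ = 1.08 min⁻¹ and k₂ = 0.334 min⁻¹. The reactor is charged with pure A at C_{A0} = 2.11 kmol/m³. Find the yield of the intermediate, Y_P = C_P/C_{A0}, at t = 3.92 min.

0.370

The intermediate concentration in a first-order A→B→C sequence is C_P = k₁C_{A0}(e^(−k₁t) − e^(−k₂t))/(k₂−k₁).
e^(−k₁t) = e^(−1.08×3.92) = e^(−4.234) = 0.01450; e^(−k₂t) = e^(−1.309) = 0.2700.
C_P = 1.08×2.11/(0.334−1.08) × (0.01450−0.2700) = (-3.055)×(-0.2555) = 0.7805 kmol/m³.
Y_P = C_P/C_{A0} = 0.7805/2.11 = 0.370.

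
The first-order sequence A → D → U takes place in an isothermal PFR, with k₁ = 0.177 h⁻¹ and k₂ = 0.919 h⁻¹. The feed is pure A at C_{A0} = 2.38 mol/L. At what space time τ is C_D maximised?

The intermediate peaks when r₁ = r₂, i.e. k₁e^(−k₁τ) = k₂e^(−k₂τ), giving τ_opt = ln(k₂/k₁)/(k₂−k₁).
= ln(0.919/0.177)/(0.919−0.177) = ln(5.192)/0.7420 = 1.647/0.7420 = 2.22 h.

2.22 h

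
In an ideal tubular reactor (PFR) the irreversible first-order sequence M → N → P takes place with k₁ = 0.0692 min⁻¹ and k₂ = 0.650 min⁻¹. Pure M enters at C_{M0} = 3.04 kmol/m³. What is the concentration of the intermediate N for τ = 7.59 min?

0.212 kmol/m³

Solving the coupled first-order balances gives C_N(τ) = [k₁/(k₂−k₁)]·C_{M0}·(e^(−k₁τ) − e^(−k₂τ)).
e^(−k₁τ) = e^(−0.0692×7.59) = e^(−0.5252) = 0.5914; e^(−k₂τ) = e^(−4.934) = 0.007201.
C_N = 0.0692×3.04/(0.650−0.0692) × (0.5914−0.007201) = 0.3622×0.5842 = 0.2116 kmol/m³.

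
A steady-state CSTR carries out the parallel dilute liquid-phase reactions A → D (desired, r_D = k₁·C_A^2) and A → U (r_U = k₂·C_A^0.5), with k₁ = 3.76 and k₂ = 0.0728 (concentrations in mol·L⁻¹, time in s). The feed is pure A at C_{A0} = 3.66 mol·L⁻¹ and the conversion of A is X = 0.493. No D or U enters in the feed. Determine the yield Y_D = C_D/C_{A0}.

0.489

Exit C_A = C_{A0}(1−X) = 3.66×0.507 = 1.856 mol·L⁻¹.
Rates in a CSTR are evaluated at the outlet concentration: r_D = 3.76×1.856^2 = 12.95, r_U = 0.0728×1.856^0.5 = 0.09917.
Fraction of consumed A going to D: r_D/(r_D+r_U) = 0.9924.
C_D = 0.9924·C_{A0}·X = 0.9924×3.66×0.493 = 1.79 mol·L⁻¹; Y_D = C_D/C_{A0} = 0.489.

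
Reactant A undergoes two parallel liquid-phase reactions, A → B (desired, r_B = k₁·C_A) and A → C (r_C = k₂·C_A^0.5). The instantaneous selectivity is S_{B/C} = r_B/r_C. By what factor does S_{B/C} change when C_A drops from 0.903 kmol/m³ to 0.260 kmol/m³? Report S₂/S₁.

0.537

S_{B/C} = (k₁/k₂)·C_A^0.5, so S₂/S₁ = (C_{A,2}/C_{A,1})^0.5.
= (0.260/0.903)^0.5 = (0.2879)^0.5 = 0.537.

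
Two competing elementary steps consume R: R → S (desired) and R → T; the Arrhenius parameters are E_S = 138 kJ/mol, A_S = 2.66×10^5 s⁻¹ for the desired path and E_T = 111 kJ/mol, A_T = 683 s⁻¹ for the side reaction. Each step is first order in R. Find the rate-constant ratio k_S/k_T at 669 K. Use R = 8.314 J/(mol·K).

With equal orders, S_{S/T} = k_S/k_T = (A_S/A_T)·exp[(E_T−E_S)/(RT)].
(E_T−E_S)/(RT) = (111−138)×10³/(8.314×669) = -27000/5562 = -4.854.
k_S/k_T = (2.66×10^5/683)·exp(-4.854) = 389.5 × 0.007795 = 3.04.
Since E_S > E_T, raising the temperature improves selectivity toward S.

3.04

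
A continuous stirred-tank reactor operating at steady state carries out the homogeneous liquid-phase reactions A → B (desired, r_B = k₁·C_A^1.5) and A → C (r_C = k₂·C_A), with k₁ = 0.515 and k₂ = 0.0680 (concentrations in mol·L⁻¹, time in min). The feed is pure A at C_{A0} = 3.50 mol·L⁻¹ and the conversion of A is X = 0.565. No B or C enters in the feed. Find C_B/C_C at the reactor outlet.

9.34

Exit C_A = C_{A0}(1−X) = 3.50×0.435 = 1.523 mol·L⁻¹.
In a CSTR the entire volume is at exit conditions, so r_B = 0.515×1.523^1.5 = 0.9675 and r_C = 0.0680×1.523 = 0.1035.
Overall selectivity = C_B/C_C = r_Bτ/(r_Cτ) = r_B/r_C = 9.34.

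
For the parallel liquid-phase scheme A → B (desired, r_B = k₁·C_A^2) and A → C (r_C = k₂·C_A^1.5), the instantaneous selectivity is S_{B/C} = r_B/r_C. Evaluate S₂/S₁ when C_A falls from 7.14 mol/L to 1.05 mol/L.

S_{B/C} = (k₁/k₂)·C_A^0.5, so S₂/S₁ = (C_{A,2}/C_{A,1})^0.5.
= (1.05/7.14)^0.5 = (0.1471)^0.5 = 0.383.

0.383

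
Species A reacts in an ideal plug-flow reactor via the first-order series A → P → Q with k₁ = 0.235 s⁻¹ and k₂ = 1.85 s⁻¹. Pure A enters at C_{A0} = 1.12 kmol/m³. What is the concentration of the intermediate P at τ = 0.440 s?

The intermediate concentration in a first-order A→B→C sequence is C_P = k₁C_{A0}(e^(−k₁τ) − e^(−k₂τ))/(k₂−k₁).
e^(−k₁τ) = e^(−0.235×0.440) = e^(−0.1034) = 0.9018; e^(−k₂τ) = e^(−0.8140) = 0.4431.
C_P = 0.235×1.12/(1.85−0.235) × (0.9018−0.4431) = 0.1630×0.4587 = 0.07475 kmol/m³.

0.0748 kmol/m³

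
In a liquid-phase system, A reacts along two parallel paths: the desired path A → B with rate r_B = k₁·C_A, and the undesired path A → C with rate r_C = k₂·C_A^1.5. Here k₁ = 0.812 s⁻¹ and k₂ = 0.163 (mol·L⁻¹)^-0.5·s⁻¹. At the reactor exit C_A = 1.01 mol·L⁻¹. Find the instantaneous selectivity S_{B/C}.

S_{B/C} = r_B/r_C = (k₁·C_A)/(k₂·C_A^1.5) = (k₁/k₂)·C_A^-0.5.
= (0.812×1.010) / (0.163×1.010^1.5) = 0.8201/0.1655 = 4.96.

4.96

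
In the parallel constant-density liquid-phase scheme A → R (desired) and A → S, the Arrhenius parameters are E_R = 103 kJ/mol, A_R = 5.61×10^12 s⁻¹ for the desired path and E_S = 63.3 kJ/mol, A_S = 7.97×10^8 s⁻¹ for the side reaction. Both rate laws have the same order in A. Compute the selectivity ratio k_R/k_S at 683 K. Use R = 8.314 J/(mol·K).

6.47

With equal orders, S_{R/S} = k_R/k_S = (A_R/A_S)·exp[(E_S−E_R)/(RT)].
(E_S−E_R)/(RT) = (63.3−103)×10³/(8.314×683) = -39700/5678 = -6.991.
k_R/k_S = (5.61×10^12/7.97×10^8)·exp(-6.991) = 7039 × 9.198×10^-4 = 6.47.
Since E_R > E_S, raising the temperature improves selectivity toward R.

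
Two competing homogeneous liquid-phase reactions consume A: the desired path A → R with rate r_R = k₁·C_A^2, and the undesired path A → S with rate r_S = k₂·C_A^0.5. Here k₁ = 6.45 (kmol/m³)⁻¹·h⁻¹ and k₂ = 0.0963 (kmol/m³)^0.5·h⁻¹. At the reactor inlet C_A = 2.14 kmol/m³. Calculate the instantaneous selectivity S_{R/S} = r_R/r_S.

210

S_{R/S} = r_R/r_S = (k₁·C_A^2)/(k₂·C_A^0.5) = (k₁/k₂)·C_A^1.5.
= (6.45×2.140^2) / (0.0963×2.140^0.5) = 29.54/0.1409 = 210.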